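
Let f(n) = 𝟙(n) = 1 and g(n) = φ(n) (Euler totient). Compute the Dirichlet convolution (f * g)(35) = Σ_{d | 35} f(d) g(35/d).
(𝟙 * φ)(35) = 35

Divisors of 35: [1, 5, 7, 35]. For each d | 35:
  d = 1: 𝟙(1) · φ(35/1) = 1 · 24 = 24
  d = 5: 𝟙(5) · φ(35/5) = 1 · 6 = 6
  d = 7: 𝟙(7) · φ(35/7) = 1 · 4 = 4
  d = 35: 𝟙(35) · φ(35/35) = 1 · 1 = 1
Summing: (𝟙 * φ)(35) = 24 + 6 + 4 + 1 = 35.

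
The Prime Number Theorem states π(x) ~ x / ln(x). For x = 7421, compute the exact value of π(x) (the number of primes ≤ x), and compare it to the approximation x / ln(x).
π(7421) = 941;  x/ln(x) ≈ 832.69;  relative error ≈ 11.51%.

Directly count primes up to 7421: π(7421) = 941. The PNT approximation gives 7421/ln(7421) ≈ 7421/8.91207 ≈ 832.69. Relative error (π(x) − x/ln(x)) / π(x) ≈ 11.51%; the approximation is known to undercount slightly (Li(x) is a better estimate).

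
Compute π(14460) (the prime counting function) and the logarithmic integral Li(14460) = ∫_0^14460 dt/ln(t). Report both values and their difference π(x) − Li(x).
π(14460) = 1695;  Li(14460) ≈ 1720.36;  π(x) − Li(x) ≈ -25.36.

Direct count of primes ≤ 14460 gives π(14460) = 1695. Numerical evaluation of the logarithmic integral gives Li(14460) ≈ 1720.36. The difference π(x) − Li(x) ≈ -25.36 is typically negative for small/moderate x (Li(x) overestimates), though Littlewood's theorem shows this sign changes infinitely often.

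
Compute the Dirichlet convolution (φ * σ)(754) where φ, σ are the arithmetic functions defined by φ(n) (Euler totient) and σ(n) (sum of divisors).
(φ * σ)(754) = 6032

Divisors of 754: [1, 2, 13, 26, 29, 58, 377, 754]. For each d | 754:
  d = 1: φ(1) · σ(754/1) = 1 · 1260 = 1260
  d = 2: φ(2) · σ(754/2) = 1 · 420 = 420
  d = 13: φ(13) · σ(754/13) = 12 · 90 = 1080
  d = 26: φ(26) · σ(754/26) = 12 · 30 = 360
  d = 29: φ(29) · σ(754/29) = 28 · 42 = 1176
  d = 58: φ(58) · σ(754/58) = 28 · 14 = 392
  d = 377: φ(377) · σ(754/377) = 336 · 3 = 1008
  d = 754: φ(754) · σ(754/754) = 336 · 1 = 336
Summing: (φ * σ)(754) = 1260 + 420 + 1080 + 360 + 1176 + 392 + 1008 + 336 = 6032.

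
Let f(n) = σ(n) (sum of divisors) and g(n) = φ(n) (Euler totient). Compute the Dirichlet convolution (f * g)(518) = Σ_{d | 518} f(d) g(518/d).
(σ * φ)(518) = 4144

Divisors of 518: [1, 2, 7, 14, 37, 74, 259, 518]. For each d | 518:
  d = 1: σ(1) · φ(518/1) = 1 · 216 = 216
  d = 2: σ(2) · φ(518/2) = 3 · 216 = 648
  d = 7: σ(7) · φ(518/7) = 8 · 36 = 288
  d = 14: σ(14) · φ(518/14) = 24 · 36 = 864
  d = 37: σ(37) · φ(518/37) = 38 · 6 = 228
  d = 74: σ(74) · φ(518/74) = 114 · 6 = 684
  d = 259: σ(259) · φ(518/259) = 304 · 1 = 304
  d = 518: σ(518) · φ(518/518) = 912 · 1 = 912
Summing: (σ * φ)(518) = 216 + 648 + 288 + 864 + 228 + 684 + 304 + 912 = 4144.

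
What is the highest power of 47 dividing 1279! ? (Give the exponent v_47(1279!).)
v_47(1279!) = 27

Legendre's formula: v_p(n!) = Σ_{k ≥ 1} ⌊n / p^k⌋. For p = 47, n = 1279, the terms are:
  ⌊1279/47^1⌋ = ⌊1279/47⌋ = 27
(the next term ⌊1279/47^2⌋ = 0, terminating the sum). Summing: v_47(1279!) = 27 = 27.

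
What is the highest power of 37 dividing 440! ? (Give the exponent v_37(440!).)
v_37(440!) = 11

Legendre's formula: v_p(n!) = Σ_{k ≥ 1} ⌊n / p^k⌋. For p = 37, n = 440, the terms are:
  ⌊440/37^1⌋ = ⌊440/37⌋ = 11
(the next term ⌊440/37^2⌋ = 0, terminating the sum). Summing: v_37(440!) = 11 = 11.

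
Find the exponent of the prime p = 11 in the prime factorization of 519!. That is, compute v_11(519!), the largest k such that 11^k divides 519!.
v_11(519!) = 51

Legendre's formula: v_p(n!) = Σ_{k ≥ 1} ⌊n / p^k⌋. For p = 11, n = 519, the terms are:
  ⌊519/11^1⌋ = ⌊519/11⌋ = 47
  ⌊519/11^2⌋ = ⌊519/121⌋ = 4
(the next term ⌊519/11^3⌋ = 0, terminating the sum). Summing: v_11(519!) = 47 + 4 = 51.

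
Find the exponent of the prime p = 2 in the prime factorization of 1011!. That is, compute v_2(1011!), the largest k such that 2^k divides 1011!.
v_2(1011!) = 1003

Legendre's formula: v_p(n!) = Σ_{k ≥ 1} ⌊n / p^k⌋. For p = 2, n = 1011, the terms are:
  ⌊1011/2^1⌋ = ⌊1011/2⌋ = 505
  ⌊1011/2^2⌋ = ⌊1011/4⌋ = 252
  ⌊1011/2^3⌋ = ⌊1011/8⌋ = 126
  ⌊1011/2^4⌋ = ⌊1011/16⌋ = 63
  ⌊1011/2^5⌋ = ⌊1011/32⌋ = 31
  ⌊1011/2^6⌋ = ⌊1011/64⌋ = 15
  ⌊1011/2^7⌋ = ⌊1011/128⌋ = 7
  ⌊1011/2^8⌋ = ⌊1011/256⌋ = 3
  ⌊1011/2^9⌋ = ⌊1011/512⌋ = 1
(the next term ⌊1011/2^10⌋ = 0, terminating the sum). Summing: v_2(1011!) = 505 + 252 + 126 + 63 + 31 + 15 + 7 + 3 + 1 = 1003.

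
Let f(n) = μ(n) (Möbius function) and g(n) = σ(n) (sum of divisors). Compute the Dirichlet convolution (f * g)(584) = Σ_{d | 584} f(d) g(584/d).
(μ * σ)(584) = 584

Divisors of 584: [1, 2, 4, 8, 73, 146, 292, 584]. For each d | 584:
  d = 1: μ(1) · σ(584/1) = 1 · 1110 = 1110
  d = 2: μ(2) · σ(584/2) = -1 · 518 = -518
  d = 4: μ(4) · σ(584/4) = 0 · 222 = 0
  d = 8: μ(8) · σ(584/8) = 0 · 74 = 0
  d = 73: μ(73) · σ(584/73) = -1 · 15 = -15
  d = 146: μ(146) · σ(584/146) = 1 · 7 = 7
  d = 292: μ(292) · σ(584/292) = 0 · 3 = 0
  d = 584: μ(584) · σ(584/584) = 0 · 1 = 0
Summing: (μ * σ)(584) = 1110 + -518 + 0 + 0 + -15 + 7 + 0 + 0 = 584.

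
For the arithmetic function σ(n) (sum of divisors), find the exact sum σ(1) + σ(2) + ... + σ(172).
Σ_{n ≤ 172} σ(n) = 24430

Compute σ(n) for each 1 ≤ n ≤ 172: σ(1) = 1, σ(2) = 3, σ(3) = 4, σ(4) = 7, σ(5) = 6, σ(6) = 12, σ(7) = 8, σ(8) = 15, σ(9) = 13, σ(10) = 18, σ(11) = 12, σ(12) = 28, σ(13) = 14, σ(14) = 24, σ(15) = 24, σ(16) = 31, σ(17) = 18, σ(18) = 39, σ(19) = 20, σ(20) = 42, σ(21) = 32, σ(22) = 36, σ(23) = 24, σ(24) = 60, σ(25) = 31, σ(26) = 42, σ(27) = 40, σ(28) = 56, σ(29) = 30, σ(30) = 72, σ(31) = 32, σ(32) = 63, σ(33) = 48, σ(34) = 54, σ(35) = 48, σ(36) = 91, σ(37) = 38, σ(38) = 60, σ(39) = 56, σ(40) = 90, σ(41) = 42, σ(42) = 96, σ(43) = 44, σ(44) = 84, σ(45) = 78, σ(46) = 72, σ(47) = 48, σ(48) = 124, σ(49) = 57, σ(50) = 93, σ(51) = 72, σ(52) = 98, σ(53) = 54, σ(54) = 120, σ(55) = 72, σ(56) = 120, σ(57) = 80, σ(58) = 90, σ(59) = 60, σ(60) = 168, σ(61) = 62, σ(62) = 96, σ(63) = 104, σ(64) = 127, σ(65) = 84, σ(66) = 144, σ(67) = 68, σ(68) = 126, σ(69) = 96, σ(70) = 144, σ(71) = 72, σ(72) = 195, σ(73) = 74, σ(74) = 114, σ(75) = 124, σ(76) = 140, σ(77) = 96, σ(78) = 168, σ(79) = 80, σ(80) = 186, σ(81) = 121, σ(82) = 126, σ(83) = 84, σ(84) = 224, σ(85) = 108, σ(86) = 132, σ(87) = 120, σ(88) = 180, σ(89) = 90, σ(90) = 234, σ(91) = 112, σ(92) = 168, σ(93) = 128, σ(94) = 144, σ(95) = 120, σ(96) = 252, σ(97) = 98, σ(98) = 171, σ(99) = 156, σ(100) = 217, σ(101) = 102, σ(102) = 216, σ(103) = 104, σ(104) = 210, σ(105) = 192, σ(106) = 162, σ(107) = 108, σ(108) = 280, σ(109) = 110, σ(110) = 216, σ(111) = 152, σ(112) = 248, σ(113) = 114, σ(114) = 240, σ(115) = 144, σ(116) = 210, σ(117) = 182, σ(118) = 180, σ(119) = 144, σ(120) = 360, σ(121) = 133, σ(122) = 186, σ(123) = 168, σ(124) = 224, σ(125) = 156, σ(126) = 312, σ(127) = 128, σ(128) = 255, σ(129) = 176, σ(130) = 252, σ(131) = 132, σ(132) = 336, σ(133) = 160, σ(134) = 204, σ(135) = 240, σ(136) = 270, σ(137) = 138, σ(138) = 288, σ(139) = 140, σ(140) = 336, σ(141) = 192, σ(142) = 216, σ(143) = 168, σ(144) = 403, σ(145) = 180, σ(146) = 222, σ(147) = 228, σ(148) = 266, σ(149) = 150, σ(150) = 372, σ(151) = 152, σ(152) = 300, σ(153) = 234, σ(154) = 288, σ(155) = 192, σ(156) = 392, σ(157) = 158, σ(158) = 240, σ(159) = 216, σ(160) = 378, σ(161) = 192, σ(162) = 363, σ(163) = 164, σ(164) = 294, σ(165) = 288, σ(166) = 252, σ(167) = 168, σ(168) = 480, σ(169) = 183, σ(170) = 324, σ(171) = 260, σ(172) = 308. Summing all 172 values: 24430. (Average order: Σ_{n ≤ x} σ(n) ~ (π²/12) x². For x = 172, (π²/12)·172² ≈ 24331.86.)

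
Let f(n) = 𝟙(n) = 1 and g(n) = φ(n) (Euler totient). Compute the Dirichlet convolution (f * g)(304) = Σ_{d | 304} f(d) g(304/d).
(𝟙 * φ)(304) = 304

Divisors of 304: [1, 2, 4, 8, 16, 19, 38, 76, 152, 304]. For each d | 304:
  d = 1: 𝟙(1) · φ(304/1) = 1 · 144 = 144
  d = 2: 𝟙(2) · φ(304/2) = 1 · 72 = 72
  d = 4: 𝟙(4) · φ(304/4) = 1 · 36 = 36
  d = 8: 𝟙(8) · φ(304/8) = 1 · 18 = 18
  d = 16: 𝟙(16) · φ(304/16) = 1 · 18 = 18
  d = 19: 𝟙(19) · φ(304/19) = 1 · 8 = 8
  d = 38: 𝟙(38) · φ(304/38) = 1 · 4 = 4
  d = 76: 𝟙(76) · φ(304/76) = 1 · 2 = 2
  d = 152: 𝟙(152) · φ(304/152) = 1 · 1 = 1
  d = 304: 𝟙(304) · φ(304/304) = 1 · 1 = 1
Summing: (𝟙 * φ)(304) = 144 + 72 + 36 + 18 + 18 + 8 + 4 + 2 + 1 + 1 = 304.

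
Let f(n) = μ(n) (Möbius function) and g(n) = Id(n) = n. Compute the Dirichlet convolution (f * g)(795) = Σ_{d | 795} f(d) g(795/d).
(μ * Id)(795) = 416

Divisors of 795: [1, 3, 5, 15, 53, 159, 265, 795]. For each d | 795:
  d = 1: μ(1) · Id(795/1) = 1 · 795 = 795
  d = 3: μ(3) · Id(795/3) = -1 · 265 = -265
  d = 5: μ(5) · Id(795/5) = -1 · 159 = -159
  d = 15: μ(15) · Id(795/15) = 1 · 53 = 53
  d = 53: μ(53) · Id(795/53) = -1 · 15 = -15
  d = 159: μ(159) · Id(795/159) = 1 · 5 = 5
  d = 265: μ(265) · Id(795/265) = 1 · 3 = 3
  d = 795: μ(795) · Id(795/795) = -1 · 1 = -1
Summing: (μ * Id)(795) = 795 + -265 + -159 + 53 + -15 + 5 + 3 + -1 = 416.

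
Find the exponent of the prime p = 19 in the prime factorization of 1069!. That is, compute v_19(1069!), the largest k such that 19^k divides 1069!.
v_19(1069!) = 58

Legendre's formula: v_p(n!) = Σ_{k ≥ 1} ⌊n / p^k⌋. For p = 19, n = 1069, the terms are:
  ⌊1069/19^1⌋ = ⌊1069/19⌋ = 56
  ⌊1069/19^2⌋ = ⌊1069/361⌋ = 2
(the next term ⌊1069/19^3⌋ = 0, terminating the sum). Summing: v_19(1069!) = 56 + 2 = 58.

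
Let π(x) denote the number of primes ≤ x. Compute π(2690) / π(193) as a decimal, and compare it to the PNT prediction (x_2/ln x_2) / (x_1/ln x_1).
π(2690)/π(193) = 391/44 ≈ 8.8864;  PNT prediction ≈ 9.2880.

π(193) = 44 and π(2690) = 391, so π(2690)/π(193) ≈ 8.8864. The PNT-predicted ratio is (2690/ln(2690)) / (193/ln(193)) ≈ 9.2880. The two agree to within a few percent, as expected.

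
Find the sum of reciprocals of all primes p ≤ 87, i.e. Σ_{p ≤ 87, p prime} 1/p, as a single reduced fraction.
Σ 1/p = 475714535349241099037539188841003/267064515689275851355624017992790

π(87) = 23, so the primes ≤ 87 are [2, 3, 5, 7, 11, 13, 17, 19, 23, 29, 31, 37, 41, 43, 47, 53, 59, 61, 67, 71, 73, 79, 83]. Summing 1/p over these primes: 475714535349241099037539188841003/267064515689275851355624017992790 ≈ 1.7813. Mertens estimate ln ln(87) + 0.2615 ≈ 1.7580.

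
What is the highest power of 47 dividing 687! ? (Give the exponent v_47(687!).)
v_47(687!) = 14

Legendre's formula: v_p(n!) = Σ_{k ≥ 1} ⌊n / p^k⌋. For p = 47, n = 687, the terms are:
  ⌊687/47^1⌋ = ⌊687/47⌋ = 14
(the next term ⌊687/47^2⌋ = 0, terminating the sum). Summing: v_47(687!) = 14 = 14.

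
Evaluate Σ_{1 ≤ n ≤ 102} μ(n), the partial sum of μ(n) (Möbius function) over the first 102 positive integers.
Σ_{n ≤ 102} μ(n) = -1

Compute μ(n) for each 1 ≤ n ≤ 102: μ(1) = 1, μ(2) = -1, μ(3) = -1, μ(4) = 0, μ(5) = -1, μ(6) = 1, μ(7) = -1, μ(8) = 0, μ(9) = 0, μ(10) = 1, μ(11) = -1, μ(12) = 0, μ(13) = -1, μ(14) = 1, μ(15) = 1, μ(16) = 0, μ(17) = -1, μ(18) = 0, μ(19) = -1, μ(20) = 0, μ(21) = 1, μ(22) = 1, μ(23) = -1, μ(24) = 0, μ(25) = 0, μ(26) = 1, μ(27) = 0, μ(28) = 0, μ(29) = -1, μ(30) = -1, μ(31) = -1, μ(32) = 0, μ(33) = 1, μ(34) = 1, μ(35) = 1, μ(36) = 0, μ(37) = -1, μ(38) = 1, μ(39) = 1, μ(40) = 0, μ(41) = -1, μ(42) = -1, μ(43) = -1, μ(44) = 0, μ(45) = 0, μ(46) = 1, μ(47) = -1, μ(48) = 0, μ(49) = 0, μ(50) = 0, μ(51) = 1, μ(52) = 0, μ(53) = -1, μ(54) = 0, μ(55) = 1, μ(56) = 0, μ(57) = 1, μ(58) = 1, μ(59) = -1, μ(60) = 0, μ(61) = -1, μ(62) = 1, μ(63) = 0, μ(64) = 0, μ(65) = 1, μ(66) = -1, μ(67) = -1, μ(68) = 0, μ(69) = 1, μ(70) = -1, μ(71) = -1, μ(72) = 0, μ(73) = -1, μ(74) = 1, μ(75) = 0, μ(76) = 0, μ(77) = 1, μ(78) = -1, μ(79) = -1, μ(80) = 0, μ(81) = 0, μ(82) = 1, μ(83) = -1, μ(84) = 0, μ(85) = 1, μ(86) = 1, μ(87) = 1, μ(88) = 0, μ(89) = -1, μ(90) = 0, μ(91) = 1, μ(92) = 0, μ(93) = 1, μ(94) = 1, μ(95) = 1, μ(96) = 0, μ(97) = -1, μ(98) = 0, μ(99) = 0, μ(100) = 0, μ(101) = -1, μ(102) = -1. Summing all 102 values: -1. (Mertens function M(x) = Σ_{n ≤ x} μ(n); on average M(x) should be small (PNT ⟺ M(x) = o(x)).)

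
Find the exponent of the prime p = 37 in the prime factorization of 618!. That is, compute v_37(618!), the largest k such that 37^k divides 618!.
v_37(618!) = 16

Legendre's formula: v_p(n!) = Σ_{k ≥ 1} ⌊n / p^k⌋. For p = 37, n = 618, the terms are:
  ⌊618/37^1⌋ = ⌊618/37⌋ = 16
(the next term ⌊618/37^2⌋ = 0, terminating the sum). Summing: v_37(618!) = 16 = 16.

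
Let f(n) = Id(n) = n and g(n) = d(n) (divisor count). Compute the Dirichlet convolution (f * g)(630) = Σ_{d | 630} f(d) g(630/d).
(Id * d)(630) = 4536

Divisors of 630: [1, 2, 3, 5, 6, 7, 9, 10, 14, 15, 18, 21, 30, 35, 42, 45, 63, 70, 90, 105, 126, 210, 315, 630]. For each d | 630:
  d = 1: Id(1) · d(630/1) = 1 · 24 = 24
  d = 2: Id(2) · d(630/2) = 2 · 12 = 24
  d = 3: Id(3) · d(630/3) = 3 · 16 = 48
  d = 5: Id(5) · d(630/5) = 5 · 12 = 60
  d = 6: Id(6) · d(630/6) = 6 · 8 = 48
  d = 7: Id(7) · d(630/7) = 7 · 12 = 84
  d = 9: Id(9) · d(630/9) = 9 · 8 = 72
  d = 10: Id(10) · d(630/10) = 10 · 6 = 60
  d = 14: Id(14) · d(630/14) = 14 · 6 = 84
  d = 15: Id(15) · d(630/15) = 15 · 8 = 120
  d = 18: Id(18) · d(630/18) = 18 · 4 = 72
  d = 21: Id(21) · d(630/21) = 21 · 8 = 168
  d = 30: Id(30) · d(630/30) = 30 · 4 = 120
  d = 35: Id(35) · d(630/35) = 35 · 6 = 210
  d = 42: Id(42) · d(630/42) = 42 · 4 = 168
  d = 45: Id(45) · d(630/45) = 45 · 4 = 180
  d = 63: Id(63) · d(630/63) = 63 · 4 = 252
  d = 70: Id(70) · d(630/70) = 70 · 3 = 210
  d = 90: Id(90) · d(630/90) = 90 · 2 = 180
  d = 105: Id(105) · d(630/105) = 105 · 4 = 420
  d = 126: Id(126) · d(630/126) = 126 · 2 = 252
  d = 210: Id(210) · d(630/210) = 210 · 2 = 420
  d = 315: Id(315) · d(630/315) = 315 · 2 = 630
  d = 630: Id(630) · d(630/630) = 630 · 1 = 630
Summing: (Id * d)(630) = 24 + 24 + 48 + 60 + 48 + 84 + 72 + 60 + 84 + 120 + 72 + 168 + 120 + 210 + 168 + 180 + 252 + 210 + 180 + 420 + 252 + 420 + 630 + 630 = 4536.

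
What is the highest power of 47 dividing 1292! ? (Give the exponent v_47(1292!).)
v_47(1292!) = 27

Legendre's formula: v_p(n!) = Σ_{k ≥ 1} ⌊n / p^k⌋. For p = 47, n = 1292, the terms are:
  ⌊1292/47^1⌋ = ⌊1292/47⌋ = 27
(the next term ⌊1292/47^2⌋ = 0, terminating the sum). Summing: v_47(1292!) = 27 = 27.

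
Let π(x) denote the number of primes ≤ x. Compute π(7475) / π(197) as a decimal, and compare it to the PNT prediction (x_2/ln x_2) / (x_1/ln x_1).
π(7475)/π(197) = 945/45 ≈ 21.0000;  PNT prediction ≈ 22.4756.

π(197) = 45 and π(7475) = 945, so π(7475)/π(197) ≈ 21.0000. The PNT-predicted ratio is (7475/ln(7475)) / (197/ln(197)) ≈ 22.4756. The two agree to within a few percent, as expected.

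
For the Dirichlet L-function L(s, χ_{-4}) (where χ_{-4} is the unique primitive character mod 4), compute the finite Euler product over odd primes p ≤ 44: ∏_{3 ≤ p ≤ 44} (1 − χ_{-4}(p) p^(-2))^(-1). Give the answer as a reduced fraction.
∏ = 11477831542914938630143/12524769798782976000000

The odd primes p ≤ 44 are [3, 5, 7, 11, 13, 17, 19, 23, 29, 31, 37, 41, 43]. For each, χ(p) = 1 if p ≡ 1 mod 4, χ(p) = −1 if p ≡ 3 mod 4. Taking (1 − χ(p)/p^2)^(-1) = p^2/(p^2 − χ(p)): (1 − (-1)/3^2)^(-1) · (1 − (1)/5^2)^(-1) · (1 − (-1)/7^2)^(-1) · (1 − (-1)/11^2)^(-1) · (1 − (1)/13^2)^(-1) · (1 − (1)/17^2)^(-1) · (1 − (-1)/19^2)^(-1) · (1 − (-1)/23^2)^(-1) · (1 − (1)/29^2)^(-1) · (1 − (-1)/31^2)^(-1) · (1 − (1)/37^2)^(-1) · (1 − (1)/41^2)^(-1) · (1 − (-1)/43^2)^(-1) = 11477831542914938630143/12524769798782976000000.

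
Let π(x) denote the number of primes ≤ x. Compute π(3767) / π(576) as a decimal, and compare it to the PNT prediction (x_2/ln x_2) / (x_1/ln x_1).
π(3767)/π(576) = 524/105 ≈ 4.9905;  PNT prediction ≈ 5.0484.

π(576) = 105 and π(3767) = 524, so π(3767)/π(576) ≈ 4.9905. The PNT-predicted ratio is (3767/ln(3767)) / (576/ln(576)) ≈ 5.0484. The two agree to within a few percent, as expected.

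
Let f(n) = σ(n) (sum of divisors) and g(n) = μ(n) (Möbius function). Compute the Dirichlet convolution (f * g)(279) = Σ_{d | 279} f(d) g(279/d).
(σ * μ)(279) = 279

Divisors of 279: [1, 3, 9, 31, 93, 279]. For each d | 279:
  d = 1: σ(1) · μ(279/1) = 1 · 0 = 0
  d = 3: σ(3) · μ(279/3) = 4 · 1 = 4
  d = 9: σ(9) · μ(279/9) = 13 · -1 = -13
  d = 31: σ(31) · μ(279/31) = 32 · 0 = 0
  d = 93: σ(93) · μ(279/93) = 128 · -1 = -128
  d = 279: σ(279) · μ(279/279) = 416 · 1 = 416
Summing: (σ * μ)(279) = 0 + 4 + -13 + 0 + -128 + 416 = 279.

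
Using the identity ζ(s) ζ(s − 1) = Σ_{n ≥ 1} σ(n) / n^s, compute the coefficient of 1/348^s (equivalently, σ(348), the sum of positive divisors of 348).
σ(348) = 840

In the product (Σ m^0/m^s)(Σ k / k^s) = Σ (Σ_{d | n} d) / n^s, the coefficient of 1/n^s is σ(n) = Σ_{d | n} d. For n = 348, divisors are [1, 2, 3, 4, 6, 12, 29, 58, 87, 116, 174, 348]; summing: σ(348) = 840.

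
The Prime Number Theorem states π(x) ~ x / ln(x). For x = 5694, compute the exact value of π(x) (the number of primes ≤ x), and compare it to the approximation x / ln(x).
π(5694) = 750;  x/ln(x) ≈ 658.48;  relative error ≈ 12.20%.

Directly count primes up to 5694: π(5694) = 750. The PNT approximation gives 5694/ln(5694) ≈ 5694/8.64717 ≈ 658.48. Relative error (π(x) − x/ln(x)) / π(x) ≈ 12.20%; the approximation is known to undercount slightly (Li(x) is a better estimate).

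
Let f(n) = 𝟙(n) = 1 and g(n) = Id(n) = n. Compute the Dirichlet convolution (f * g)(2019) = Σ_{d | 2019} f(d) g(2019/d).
(𝟙 * Id)(2019) = 2696

Divisors of 2019: [1, 3, 673, 2019]. For each d | 2019:
  d = 1: 𝟙(1) · Id(2019/1) = 1 · 2019 = 2019
  d = 3: 𝟙(3) · Id(2019/3) = 1 · 673 = 673
  d = 673: 𝟙(673) · Id(2019/673) = 1 · 3 = 3
  d = 2019: 𝟙(2019) · Id(2019/2019) = 1 · 1 = 1
Summing: (𝟙 * Id)(2019) = 2019 + 673 + 3 + 1 = 2696.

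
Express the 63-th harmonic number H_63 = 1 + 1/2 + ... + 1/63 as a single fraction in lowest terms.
H_63 = 310559566510213034489743057/65681493561267903750631200

Direct summation: H_63 = 1 + 1/2 + ... + 1/63. The least common denominator is lcm(1, ..., 63) = 591133442051411133755680800; over this denominator the numerator is 591133442051411133755680800 + 295566721025705566877840400 + 197044480683803711251893600 + 147783360512852783438920200 + 118226688410282226751136160 + 98522240341901855625946800 + 84447634578773019107954400 + 73891680256426391719460100 + 65681493561267903750631200 + 59113344205141113375568080 + 53739403822855557614152800 + 49261120170950927812973400 + 45471803234723933365821600 + 42223817289386509553977200 + 39408896136760742250378720 + 36945840128213195859730050 + 34772555414788890220922400 + 32840746780633951875315600 + 31112286423758480723983200 + 29556672102570556687784040 + 28149211526257673035984800 + 26869701911427778807076400 + 25701454002235266685029600 + 24630560085475463906486700 + 23645337682056445350227232 + 22735901617361966682910800 + 21893831187089301250210400 + 21111908644693254776988600 + 20383911794876245991575200 + 19704448068380371125189360 + 19068820711335843024376800 + 18472920064106597929865025 + 17913134607618519204717600 + 17386277707394445110461200 + 16889526915754603821590880 + 16420373390316975937657800 + 15976579514903003615018400 + 15556143211879240361991600 + 15157267744907977788607200 + 14778336051285278343892020 + 14417888830522222774528800 + 14074605763128836517992400 + 13747289350032817064085600 + 13434850955713889403538200 + 13136298712253580750126240 + 12850727001117633342514800 + 12577307277689598590546400 + 12315280042737731953243350 + 12063947796967574158279200 + 11822668841028222675113616 + 11590851804929630073640800 + 11367950808680983341455400 + 11153461170781342146333600 + 10946915593544650625105200 + 10747880764571111522830560 + 10555954322346627388494300 + 10370762141252826907994400 + 10191955897438122995787600 + 10019210882227307351791200 + 9852224034190185562594680 + 9690712164777231700912800 + 9534410355667921512188400 + 9383070508752557678661600 = 2795036098591917310407687513, so H_63 = 2795036098591917310407687513/591133442051411133755680800; reducing by gcd(2795036098591917310407687513, 591133442051411133755680800) = 9 gives 310559566510213034489743057/65681493561267903750631200 ≈ 4.72827. (The PNT-adjacent estimate ln(63) + γ ≈ 4.72035 matches within O(1/n).)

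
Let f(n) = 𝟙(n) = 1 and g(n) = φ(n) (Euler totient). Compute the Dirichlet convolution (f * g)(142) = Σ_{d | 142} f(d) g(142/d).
(𝟙 * φ)(142) = 142

Divisors of 142: [1, 2, 71, 142]. For each d | 142:
  d = 1: 𝟙(1) · φ(142/1) = 1 · 70 = 70
  d = 2: 𝟙(2) · φ(142/2) = 1 · 70 = 70
  d = 71: 𝟙(71) · φ(142/71) = 1 · 1 = 1
  d = 142: 𝟙(142) · φ(142/142) = 1 · 1 = 1
Summing: (𝟙 * φ)(142) = 70 + 70 + 1 + 1 = 142.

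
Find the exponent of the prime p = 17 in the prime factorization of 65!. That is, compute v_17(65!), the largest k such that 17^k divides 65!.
v_17(65!) = 3

Legendre's formula: v_p(n!) = Σ_{k ≥ 1} ⌊n / p^k⌋. For p = 17, n = 65, the terms are:
  ⌊65/17^1⌋ = ⌊65/17⌋ = 3
(the next term ⌊65/17^2⌋ = 0, terminating the sum). Summing: v_17(65!) = 3 = 3.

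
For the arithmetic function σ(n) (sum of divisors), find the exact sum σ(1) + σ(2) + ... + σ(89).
Σ_{n ≤ 89} σ(n) = 6499

Compute σ(n) for each 1 ≤ n ≤ 89: σ(1) = 1, σ(2) = 3, σ(3) = 4, σ(4) = 7, σ(5) = 6, σ(6) = 12, σ(7) = 8, σ(8) = 15, σ(9) = 13, σ(10) = 18, σ(11) = 12, σ(12) = 28, σ(13) = 14, σ(14) = 24, σ(15) = 24, σ(16) = 31, σ(17) = 18, σ(18) = 39, σ(19) = 20, σ(20) = 42, σ(21) = 32, σ(22) = 36, σ(23) = 24, σ(24) = 60, σ(25) = 31, σ(26) = 42, σ(27) = 40, σ(28) = 56, σ(29) = 30, σ(30) = 72, σ(31) = 32, σ(32) = 63, σ(33) = 48, σ(34) = 54, σ(35) = 48, σ(36) = 91, σ(37) = 38, σ(38) = 60, σ(39) = 56, σ(40) = 90, σ(41) = 42, σ(42) = 96, σ(43) = 44, σ(44) = 84, σ(45) = 78, σ(46) = 72, σ(47) = 48, σ(48) = 124, σ(49) = 57, σ(50) = 93, σ(51) = 72, σ(52) = 98, σ(53) = 54, σ(54) = 120, σ(55) = 72, σ(56) = 120, σ(57) = 80, σ(58) = 90, σ(59) = 60, σ(60) = 168, σ(61) = 62, σ(62) = 96, σ(63) = 104, σ(64) = 127, σ(65) = 84, σ(66) = 144, σ(67) = 68, σ(68) = 126, σ(69) = 96, σ(70) = 144, σ(71) = 72, σ(72) = 195, σ(73) = 74, σ(74) = 114, σ(75) = 124, σ(76) = 140, σ(77) = 96, σ(78) = 168, σ(79) = 80, σ(80) = 186, σ(81) = 121, σ(82) = 126, σ(83) = 84, σ(84) = 224, σ(85) = 108, σ(86) = 132, σ(87) = 120, σ(88) = 180, σ(89) = 90. Summing all 89 values: 6499. (Average order: Σ_{n ≤ x} σ(n) ~ (π²/12) x². For x = 89, (π²/12)·89² ≈ 6514.76.)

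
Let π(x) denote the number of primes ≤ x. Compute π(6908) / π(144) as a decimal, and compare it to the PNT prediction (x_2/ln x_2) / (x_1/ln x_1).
π(6908)/π(144) = 888/34 ≈ 26.1176;  PNT prediction ≈ 26.9685.

π(144) = 34 and π(6908) = 888, so π(6908)/π(144) ≈ 26.1176. The PNT-predicted ratio is (6908/ln(6908)) / (144/ln(144)) ≈ 26.9685. The two agree to within a few percent, as expected.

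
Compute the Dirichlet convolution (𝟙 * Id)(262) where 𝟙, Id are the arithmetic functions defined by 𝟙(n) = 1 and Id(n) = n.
(𝟙 * Id)(262) = 396

Divisors of 262: [1, 2, 131, 262]. For each d | 262:
  d = 1: 𝟙(1) · Id(262/1) = 1 · 262 = 262
  d = 2: 𝟙(2) · Id(262/2) = 1 · 131 = 131
  d = 131: 𝟙(131) · Id(262/131) = 1 · 2 = 2
  d = 262: 𝟙(262) · Id(262/262) = 1 · 1 = 1
Summing: (𝟙 * Id)(262) = 262 + 131 + 2 + 1 = 396.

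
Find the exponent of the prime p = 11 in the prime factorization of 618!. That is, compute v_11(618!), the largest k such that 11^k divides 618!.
v_11(618!) = 61

Legendre's formula: v_p(n!) = Σ_{k ≥ 1} ⌊n / p^k⌋. For p = 11, n = 618, the terms are:
  ⌊618/11^1⌋ = ⌊618/11⌋ = 56
  ⌊618/11^2⌋ = ⌊618/121⌋ = 5
(the next term ⌊618/11^3⌋ = 0, terminating the sum). Summing: v_11(618!) = 56 + 5 = 61.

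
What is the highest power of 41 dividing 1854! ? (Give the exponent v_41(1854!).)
v_41(1854!) = 46

Legendre's formula: v_p(n!) = Σ_{k ≥ 1} ⌊n / p^k⌋. For p = 41, n = 1854, the terms are:
  ⌊1854/41^1⌋ = ⌊1854/41⌋ = 45
  ⌊1854/41^2⌋ = ⌊1854/1681⌋ = 1
(the next term ⌊1854/41^3⌋ = 0, terminating the sum). Summing: v_41(1854!) = 45 + 1 = 46.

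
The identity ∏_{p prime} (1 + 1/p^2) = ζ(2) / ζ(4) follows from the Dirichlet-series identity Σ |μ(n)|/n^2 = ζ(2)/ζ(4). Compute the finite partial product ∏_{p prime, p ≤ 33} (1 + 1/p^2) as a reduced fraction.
∏ = 7292191856800000/4827887490090357

The primes p ≤ 33 are [2, 3, 5, 7, 11, 13, 17, 19, 23, 29, 31]. For each, (1 + 1/p^2) = (p^2 + 1)/p^2. Multiplying these fractions over p ∈ [2, 3, 5, 7, 11, 13, 17, 19, 23, 29, 31] gives 7292191856800000/4827887490090357. (In the limit P → ∞ this tends to ζ(2)/ζ(4).)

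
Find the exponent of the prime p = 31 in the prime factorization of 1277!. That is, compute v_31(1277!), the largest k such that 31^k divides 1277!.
v_31(1277!) = 42

Legendre's formula: v_p(n!) = Σ_{k ≥ 1} ⌊n / p^k⌋. For p = 31, n = 1277, the terms are:
  ⌊1277/31^1⌋ = ⌊1277/31⌋ = 41
  ⌊1277/31^2⌋ = ⌊1277/961⌋ = 1
(the next term ⌊1277/31^3⌋ = 0, terminating the sum). Summing: v_31(1277!) = 41 + 1 = 42.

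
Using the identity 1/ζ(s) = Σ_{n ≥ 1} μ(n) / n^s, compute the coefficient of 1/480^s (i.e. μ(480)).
μ(480) = 0

Factor n = 480 = 2^5 · 3 · 5. μ(n) = 0 if any exponent ≥ 2 (not squarefree); otherwise μ(n) = (−1)^{ω(n)} where ω(n) is the number of distinct prime factors. Applying: μ(480) = 0.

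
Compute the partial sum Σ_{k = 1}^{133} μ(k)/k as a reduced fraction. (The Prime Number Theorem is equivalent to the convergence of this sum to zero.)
Σ μ(k)/k = -328286069145432606104772534998723752556837640821/525896479052627740771371797072411912900610967452630

Values of μ(k) for 1 ≤ k ≤ 133: μ(1) = 1, μ(2) = -1, μ(3) = -1, μ(5) = -1, μ(6) = 1, μ(7) = -1, μ(10) = 1, μ(11) = -1, μ(13) = -1, μ(14) = 1, μ(15) = 1, μ(17) = -1, μ(19) = -1, μ(21) = 1, μ(22) = 1, μ(23) = -1, μ(26) = 1, μ(29) = -1, μ(30) = -1, μ(31) = -1, μ(33) = 1, μ(34) = 1, μ(35) = 1, μ(37) = -1, μ(38) = 1, μ(39) = 1, μ(41) = -1, μ(42) = -1, μ(43) = -1, μ(46) = 1, μ(47) = -1, μ(51) = 1, μ(53) = -1, μ(55) = 1, μ(57) = 1, μ(58) = 1, μ(59) = -1, μ(61) = -1, μ(62) = 1, μ(65) = 1, μ(66) = -1, μ(67) = -1, μ(69) = 1, μ(70) = -1, μ(71) = -1, μ(73) = -1, μ(74) = 1, μ(77) = 1, μ(78) = -1, μ(79) = -1, μ(82) = 1, μ(83) = -1, μ(85) = 1, μ(86) = 1, μ(87) = 1, μ(89) = -1, μ(91) = 1, μ(93) = 1, μ(94) = 1, μ(95) = 1, μ(97) = -1, μ(101) = -1, μ(102) = -1, μ(103) = -1, μ(105) = -1, μ(106) = 1, μ(107) = -1, μ(109) = -1, μ(110) = -1, μ(111) = 1, μ(113) = -1, μ(114) = -1, μ(115) = 1, μ(118) = 1, μ(119) = 1, μ(122) = 1, μ(123) = 1, μ(127) = -1, μ(129) = 1, μ(130) = -1, μ(131) = -1, μ(133) = 1, with μ = 0 on non-squarefree integers. Summing μ(k)/k for k where μ(k) ≠ 0 gives -328286069145432606104772534998723752556837640821/525896479052627740771371797072411912900610967452630 ≈ -0.0006. (PNT ⟺ this sum → 0 as n → ∞.)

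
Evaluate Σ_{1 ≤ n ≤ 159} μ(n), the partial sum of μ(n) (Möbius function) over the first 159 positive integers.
Σ_{n ≤ 159} μ(n) = 0

Compute μ(n) for each 1 ≤ n ≤ 159: μ(1) = 1, μ(2) = -1, μ(3) = -1, μ(4) = 0, μ(5) = -1, μ(6) = 1, μ(7) = -1, μ(8) = 0, μ(9) = 0, μ(10) = 1, μ(11) = -1, μ(12) = 0, μ(13) = -1, μ(14) = 1, μ(15) = 1, μ(16) = 0, μ(17) = -1, μ(18) = 0, μ(19) = -1, μ(20) = 0, μ(21) = 1, μ(22) = 1, μ(23) = -1, μ(24) = 0, μ(25) = 0, μ(26) = 1, μ(27) = 0, μ(28) = 0, μ(29) = -1, μ(30) = -1, μ(31) = -1, μ(32) = 0, μ(33) = 1, μ(34) = 1, μ(35) = 1, μ(36) = 0, μ(37) = -1, μ(38) = 1, μ(39) = 1, μ(40) = 0, μ(41) = -1, μ(42) = -1, μ(43) = -1, μ(44) = 0, μ(45) = 0, μ(46) = 1, μ(47) = -1, μ(48) = 0, μ(49) = 0, μ(50) = 0, μ(51) = 1, μ(52) = 0, μ(53) = -1, μ(54) = 0, μ(55) = 1, μ(56) = 0, μ(57) = 1, μ(58) = 1, μ(59) = -1, μ(60) = 0, μ(61) = -1, μ(62) = 1, μ(63) = 0, μ(64) = 0, μ(65) = 1, μ(66) = -1, μ(67) = -1, μ(68) = 0, μ(69) = 1, μ(70) = -1, μ(71) = -1, μ(72) = 0, μ(73) = -1, μ(74) = 1, μ(75) = 0, μ(76) = 0, μ(77) = 1, μ(78) = -1, μ(79) = -1, μ(80) = 0, μ(81) = 0, μ(82) = 1, μ(83) = -1, μ(84) = 0, μ(85) = 1, μ(86) = 1, μ(87) = 1, μ(88) = 0, μ(89) = -1, μ(90) = 0, μ(91) = 1, μ(92) = 0, μ(93) = 1, μ(94) = 1, μ(95) = 1, μ(96) = 0, μ(97) = -1, μ(98) = 0, μ(99) = 0, μ(100) = 0, μ(101) = -1, μ(102) = -1, μ(103) = -1, μ(104) = 0, μ(105) = -1, μ(106) = 1, μ(107) = -1, μ(108) = 0, μ(109) = -1, μ(110) = -1, μ(111) = 1, μ(112) = 0, μ(113) = -1, μ(114) = -1, μ(115) = 1, μ(116) = 0, μ(117) = 0, μ(118) = 1, μ(119) = 1, μ(120) = 0, μ(121) = 0, μ(122) = 1, μ(123) = 1, μ(124) = 0, μ(125) = 0, μ(126) = 0, μ(127) = -1, μ(128) = 0, μ(129) = 1, μ(130) = -1, μ(131) = -1, μ(132) = 0, μ(133) = 1, μ(134) = 1, μ(135) = 0, μ(136) = 0, μ(137) = -1, μ(138) = -1, μ(139) = -1, μ(140) = 0, μ(141) = 1, μ(142) = 1, μ(143) = 1, μ(144) = 0, μ(145) = 1, μ(146) = 1, μ(147) = 0, μ(148) = 0, μ(149) = -1, μ(150) = 0, μ(151) = -1, μ(152) = 0, μ(153) = 0, μ(154) = -1, μ(155) = 1, μ(156) = 0, μ(157) = -1, μ(158) = 1, μ(159) = 1. Summing all 159 values: 0. (Mertens function M(x) = Σ_{n ≤ x} μ(n); on average M(x) should be small (PNT ⟺ M(x) = o(x)).)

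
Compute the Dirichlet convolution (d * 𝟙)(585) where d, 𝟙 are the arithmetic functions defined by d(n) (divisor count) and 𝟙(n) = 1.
(d * 𝟙)(585) = 54

Divisors of 585: [1, 3, 5, 9, 13, 15, 39, 45, 65, 117, 195, 585]. For each d | 585:
  d = 1: d(1) · 𝟙(585/1) = 1 · 1 = 1
  d = 3: d(3) · 𝟙(585/3) = 2 · 1 = 2
  d = 5: d(5) · 𝟙(585/5) = 2 · 1 = 2
  d = 9: d(9) · 𝟙(585/9) = 3 · 1 = 3
  d = 13: d(13) · 𝟙(585/13) = 2 · 1 = 2
  d = 15: d(15) · 𝟙(585/15) = 4 · 1 = 4
  d = 39: d(39) · 𝟙(585/39) = 4 · 1 = 4
  d = 45: d(45) · 𝟙(585/45) = 6 · 1 = 6
  d = 65: d(65) · 𝟙(585/65) = 4 · 1 = 4
  d = 117: d(117) · 𝟙(585/117) = 6 · 1 = 6
  d = 195: d(195) · 𝟙(585/195) = 8 · 1 = 8
  d = 585: d(585) · 𝟙(585/585) = 12 · 1 = 12
Summing: (d * 𝟙)(585) = 1 + 2 + 2 + 3 + 2 + 4 + 4 + 6 + 4 + 6 + 8 + 12 = 54.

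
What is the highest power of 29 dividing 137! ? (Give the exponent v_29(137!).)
v_29(137!) = 4

Legendre's formula: v_p(n!) = Σ_{k ≥ 1} ⌊n / p^k⌋. For p = 29, n = 137, the terms are:
  ⌊137/29^1⌋ = ⌊137/29⌋ = 4
(the next term ⌊137/29^2⌋ = 0, terminating the sum). Summing: v_29(137!) = 4 = 4.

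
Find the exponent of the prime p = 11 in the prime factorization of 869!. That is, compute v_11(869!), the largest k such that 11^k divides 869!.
v_11(869!) = 86

Legendre's formula: v_p(n!) = Σ_{k ≥ 1} ⌊n / p^k⌋. For p = 11, n = 869, the terms are:
  ⌊869/11^1⌋ = ⌊869/11⌋ = 79
  ⌊869/11^2⌋ = ⌊869/121⌋ = 7
(the next term ⌊869/11^3⌋ = 0, terminating the sum). Summing: v_11(869!) = 79 + 7 = 86.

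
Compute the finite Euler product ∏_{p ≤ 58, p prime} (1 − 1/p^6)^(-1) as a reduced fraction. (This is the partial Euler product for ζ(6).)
∏ = 16399916697843255011967930971578711261087839227653922144798329822985430357794635/16120340632419383592544649060829667066167081196619966516987203957241678930116608

The primes p ≤ 58 are [2, 3, 5, 7, 11, 13, 17, 19, 23, 29, 31, 37, 41, 43, 47, 53]. For each prime, (1 − 1/p^6)^(-1) = p^6 / (p^6 − 1). The product is (1 − 1/2^6)^(-1), (1 − 1/3^6)^(-1), (1 − 1/5^6)^(-1), (1 − 1/7^6)^(-1), (1 − 1/11^6)^(-1), (1 − 1/13^6)^(-1), (1 − 1/17^6)^(-1), (1 − 1/19^6)^(-1), (1 − 1/23^6)^(-1), (1 − 1/29^6)^(-1), (1 − 1/31^6)^(-1), (1 − 1/37^6)^(-1), (1 − 1/41^6)^(-1), (1 − 1/43^6)^(-1), (1 − 1/47^6)^(-1), (1 − 1/53^6)^(-1) = ∏ p^6 / (p^6 − 1) = 16399916697843255011967930971578711261087839227653922144798329822985430357794635/16120340632419383592544649060829667066167081196619966516987203957241678930116608.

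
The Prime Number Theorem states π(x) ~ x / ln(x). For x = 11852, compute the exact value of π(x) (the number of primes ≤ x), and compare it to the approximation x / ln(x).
π(11852) = 1421;  x/ln(x) ≈ 1263.51;  relative error ≈ 11.08%.

Directly count primes up to 11852: π(11852) = 1421. The PNT approximation gives 11852/ln(11852) ≈ 11852/9.38025 ≈ 1263.51. Relative error (π(x) − x/ln(x)) / π(x) ≈ 11.08%; the approximation is known to undercount slightly (Li(x) is a better estimate).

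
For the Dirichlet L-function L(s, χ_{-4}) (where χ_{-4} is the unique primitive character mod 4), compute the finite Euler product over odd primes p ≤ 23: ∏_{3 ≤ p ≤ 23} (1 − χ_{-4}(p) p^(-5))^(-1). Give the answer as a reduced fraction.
∏ = 19221914719363107239019289471588875/19296053991287416836128860852453376

The odd primes p ≤ 23 are [3, 5, 7, 11, 13, 17, 19, 23]. For each, χ(p) = 1 if p ≡ 1 mod 4, χ(p) = −1 if p ≡ 3 mod 4. Taking (1 − χ(p)/p^5)^(-1) = p^5/(p^5 − χ(p)): (1 − (-1)/3^5)^(-1) · (1 − (1)/5^5)^(-1) · (1 − (-1)/7^5)^(-1) · (1 − (-1)/11^5)^(-1) · (1 − (1)/13^5)^(-1) · (1 − (1)/17^5)^(-1) · (1 − (-1)/19^5)^(-1) · (1 − (-1)/23^5)^(-1) = 19221914719363107239019289471588875/19296053991287416836128860852453376.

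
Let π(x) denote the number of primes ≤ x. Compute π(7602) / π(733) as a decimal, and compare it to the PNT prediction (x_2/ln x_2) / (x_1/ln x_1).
π(7602)/π(733) = 965/130 ≈ 7.4231;  PNT prediction ≈ 7.6565.

π(733) = 130 and π(7602) = 965, so π(7602)/π(733) ≈ 7.4231. The PNT-predicted ratio is (7602/ln(7602)) / (733/ln(733)) ≈ 7.6565. The two agree to within a few percent, as expected.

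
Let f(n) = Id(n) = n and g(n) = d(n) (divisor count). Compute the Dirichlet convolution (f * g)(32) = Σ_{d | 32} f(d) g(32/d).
(Id * d)(32) = 120

Divisors of 32: [1, 2, 4, 8, 16, 32]. For each d | 32:
  d = 1: Id(1) · d(32/1) = 1 · 6 = 6
  d = 2: Id(2) · d(32/2) = 2 · 5 = 10
  d = 4: Id(4) · d(32/4) = 4 · 4 = 16
  d = 8: Id(8) · d(32/8) = 8 · 3 = 24
  d = 16: Id(16) · d(32/16) = 16 · 2 = 32
  d = 32: Id(32) · d(32/32) = 32 · 1 = 32
Summing: (Id * d)(32) = 6 + 10 + 16 + 24 + 32 + 32 = 120.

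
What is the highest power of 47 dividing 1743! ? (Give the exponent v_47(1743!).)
v_47(1743!) = 37

Legendre's formula: v_p(n!) = Σ_{k ≥ 1} ⌊n / p^k⌋. For p = 47, n = 1743, the terms are:
  ⌊1743/47^1⌋ = ⌊1743/47⌋ = 37
(the next term ⌊1743/47^2⌋ = 0, terminating the sum). Summing: v_47(1743!) = 37 = 37.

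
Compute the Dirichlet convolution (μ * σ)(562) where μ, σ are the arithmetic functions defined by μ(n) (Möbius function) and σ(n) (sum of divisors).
(μ * σ)(562) = 562

Divisors of 562: [1, 2, 281, 562]. For each d | 562:
  d = 1: μ(1) · σ(562/1) = 1 · 846 = 846
  d = 2: μ(2) · σ(562/2) = -1 · 282 = -282
  d = 281: μ(281) · σ(562/281) = -1 · 3 = -3
  d = 562: μ(562) · σ(562/562) = 1 · 1 = 1
Summing: (μ * σ)(562) = 846 + -282 + -3 + 1 = 562.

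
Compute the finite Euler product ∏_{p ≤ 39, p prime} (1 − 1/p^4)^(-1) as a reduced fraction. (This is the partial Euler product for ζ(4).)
∏ = 118583889910340935015737417301254569/109564363617893205834674995200000000

The primes p ≤ 39 are [2, 3, 5, 7, 11, 13, 17, 19, 23, 29, 31, 37]. For each prime, (1 − 1/p^4)^(-1) = p^4 / (p^4 − 1). The product is (1 − 1/2^4)^(-1), (1 − 1/3^4)^(-1), (1 − 1/5^4)^(-1), (1 − 1/7^4)^(-1), (1 − 1/11^4)^(-1), (1 − 1/13^4)^(-1), (1 − 1/17^4)^(-1), (1 − 1/19^4)^(-1), (1 − 1/23^4)^(-1), (1 − 1/29^4)^(-1), (1 − 1/31^4)^(-1), (1 − 1/37^4)^(-1) = ∏ p^4 / (p^4 − 1) = 118583889910340935015737417301254569/109564363617893205834674995200000000.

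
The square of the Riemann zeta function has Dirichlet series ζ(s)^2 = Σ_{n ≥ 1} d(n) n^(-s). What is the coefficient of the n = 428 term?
d(428) = 6

ζ(s)^2 = (Σ 1/m^s)(Σ 1/k^s). The coefficient of 1/n^s in the product is the number of ordered pairs (m, k) with mk = n, which equals d(n). For n = 428, divisors are [1, 2, 4, 107, 214, 428], so d(428) = 6.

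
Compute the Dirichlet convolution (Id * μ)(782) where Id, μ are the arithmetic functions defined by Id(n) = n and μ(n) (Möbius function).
(Id * μ)(782) = 352

Divisors of 782: [1, 2, 17, 23, 34, 46, 391, 782]. For each d | 782:
  d = 1: Id(1) · μ(782/1) = 1 · -1 = -1
  d = 2: Id(2) · μ(782/2) = 2 · 1 = 2
  d = 17: Id(17) · μ(782/17) = 17 · 1 = 17
  d = 23: Id(23) · μ(782/23) = 23 · 1 = 23
  d = 34: Id(34) · μ(782/34) = 34 · -1 = -34
  d = 46: Id(46) · μ(782/46) = 46 · -1 = -46
  d = 391: Id(391) · μ(782/391) = 391 · -1 = -391
  d = 782: Id(782) · μ(782/782) = 782 · 1 = 782
Summing: (Id * μ)(782) = -1 + 2 + 17 + 23 + -34 + -46 + -391 + 782 = 352.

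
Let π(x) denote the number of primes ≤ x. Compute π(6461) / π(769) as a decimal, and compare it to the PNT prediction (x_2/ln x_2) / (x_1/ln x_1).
π(6461)/π(769) = 838/136 ≈ 6.1618;  PNT prediction ≈ 6.3636.

π(769) = 136 and π(6461) = 838, so π(6461)/π(769) ≈ 6.1618. The PNT-predicted ratio is (6461/ln(6461)) / (769/ln(769)) ≈ 6.3636. The two agree to within a few percent, as expected.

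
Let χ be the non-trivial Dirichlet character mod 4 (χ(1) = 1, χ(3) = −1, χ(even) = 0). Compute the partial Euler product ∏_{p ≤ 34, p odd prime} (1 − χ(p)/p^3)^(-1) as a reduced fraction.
∏ = 16829566118167783909225/17369167366519535960064

The odd primes p ≤ 34 are [3, 5, 7, 11, 13, 17, 19, 23, 29, 31]. For each, χ(p) = 1 if p ≡ 1 mod 4, χ(p) = −1 if p ≡ 3 mod 4. Taking (1 − χ(p)/p^3)^(-1) = p^3/(p^3 − χ(p)): (1 − (-1)/3^3)^(-1) · (1 − (1)/5^3)^(-1) · (1 − (-1)/7^3)^(-1) · (1 − (-1)/11^3)^(-1) · (1 − (1)/13^3)^(-1) · (1 − (1)/17^3)^(-1) · (1 − (-1)/19^3)^(-1) · (1 − (-1)/23^3)^(-1) · (1 − (1)/29^3)^(-1) · (1 − (-1)/31^3)^(-1) = 16829566118167783909225/17369167366519535960064.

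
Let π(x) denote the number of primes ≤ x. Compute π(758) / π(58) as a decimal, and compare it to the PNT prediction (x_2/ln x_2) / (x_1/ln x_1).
π(758)/π(58) = 134/16 ≈ 8.3750;  PNT prediction ≈ 8.0031.

π(58) = 16 and π(758) = 134, so π(758)/π(58) ≈ 8.3750. The PNT-predicted ratio is (758/ln(758)) / (58/ln(58)) ≈ 8.0031. The two agree to within a few percent, as expected.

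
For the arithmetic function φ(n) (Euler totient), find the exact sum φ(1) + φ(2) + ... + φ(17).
Σ_{n ≤ 17} φ(n) = 96

Compute φ(n) for each 1 ≤ n ≤ 17: φ(1) = 1, φ(2) = 1, φ(3) = 2, φ(4) = 2, φ(5) = 4, φ(6) = 2, φ(7) = 6, φ(8) = 4, φ(9) = 6, φ(10) = 4, φ(11) = 10, φ(12) = 4, φ(13) = 12, φ(14) = 6, φ(15) = 8, φ(16) = 8, φ(17) = 16. Summing all 17 values: 96. (Average order: Σ_{n ≤ x} φ(n) ~ (3/π²) x². For x = 17, (3/π²)·17² ≈ 87.85.)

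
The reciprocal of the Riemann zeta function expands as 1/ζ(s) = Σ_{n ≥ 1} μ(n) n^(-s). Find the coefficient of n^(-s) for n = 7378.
μ(7378) = 1

Factor n = 7378 = 2 · 7 · 17 · 31. μ(n) = 0 if any exponent ≥ 2 (not squarefree); otherwise μ(n) = (−1)^{ω(n)} where ω(n) is the number of distinct prime factors. Applying: μ(7378) = 1.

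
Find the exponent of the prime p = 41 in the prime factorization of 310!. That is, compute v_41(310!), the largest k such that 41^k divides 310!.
v_41(310!) = 7

Legendre's formula: v_p(n!) = Σ_{k ≥ 1} ⌊n / p^k⌋. For p = 41, n = 310, the terms are:
  ⌊310/41^1⌋ = ⌊310/41⌋ = 7
(the next term ⌊310/41^2⌋ = 0, terminating the sum). Summing: v_41(310!) = 7 = 7.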